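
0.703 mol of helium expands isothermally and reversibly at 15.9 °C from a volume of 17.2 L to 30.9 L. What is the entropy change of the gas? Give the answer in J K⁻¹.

For an isothermal ideal gas ΔS_gas = nR ln(V₂/V₁) = 0.703 × 8.314 × ln(30.9/17.2) = 3.42 J/K.

ΔS_gas = 3.42 J/K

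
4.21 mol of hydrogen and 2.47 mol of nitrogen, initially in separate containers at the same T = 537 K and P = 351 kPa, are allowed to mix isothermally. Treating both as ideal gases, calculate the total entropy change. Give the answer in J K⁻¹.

Mole fractions: x_A = 4.21/6.68 = 0.63, x_B = 0.37.
ΔS_mix = −R(n_A ln x_A + n_B ln x_B) = −8.314 × (4.21 ln 0.63 + 2.47 ln 0.37) = 36.6 J/K.

ΔS_mix = 36.6 J/K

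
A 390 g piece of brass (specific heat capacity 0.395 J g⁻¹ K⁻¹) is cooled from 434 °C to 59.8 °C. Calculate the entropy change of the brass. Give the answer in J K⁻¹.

ΔS = -116 J/K

In kelvin: T₁ = 707.15 K, T₂ = 332.95 K. ΔS = ∫dQ_rev/T = m c ln(T₂/T₁) = 390 × 0.395 × ln(332.95/707.15) = -116 J/K.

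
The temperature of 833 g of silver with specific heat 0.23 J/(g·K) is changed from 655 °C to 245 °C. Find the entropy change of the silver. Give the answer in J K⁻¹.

In kelvin: T₁ = 928.15 K, T₂ = 518.15 K. ΔS = ∫dQ_rev/T = m c ln(T₂/T₁) = 833 × 0.23 × ln(518.15/928.15) = -112 J/K.

ΔS = -112 J/K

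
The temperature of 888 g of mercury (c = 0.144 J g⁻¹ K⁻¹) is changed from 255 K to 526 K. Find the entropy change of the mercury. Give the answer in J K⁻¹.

ΔS = ∫dQ_rev/T = m c ln(T₂/T₁) = 888 × 0.144 × ln(526/255) = 92.6 J/K.

ΔS = 92.6 J/K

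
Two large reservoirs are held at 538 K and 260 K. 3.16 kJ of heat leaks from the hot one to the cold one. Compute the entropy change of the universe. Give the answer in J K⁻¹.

ΔS_hot = −Q/T_H = −3160/538 = -5.874 J/K and ΔS_cold = +Q/T_C = 3160/260 = 12.15 J/K.
ΔS_total = -5.874 + 12.15 = 6.28 J/K, positive as the second law requires.

ΔS_total = 6.28 J/K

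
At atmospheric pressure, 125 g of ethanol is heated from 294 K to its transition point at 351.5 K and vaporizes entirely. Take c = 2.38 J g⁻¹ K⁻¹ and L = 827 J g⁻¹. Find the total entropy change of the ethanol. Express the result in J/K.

Warming step: ΔS₁ = m c ln(T_tr/T_i) = 125 × 2.38 × ln(351.5/294) = 53.14 J/K.
Phase change: ΔS₂ = +mL/T_tr = 125 × 827 / 351.5 = 294.1 J/K.
ΔS_total = (53.14) + (294.1) = 347 J/K.

ΔS = 347 J/K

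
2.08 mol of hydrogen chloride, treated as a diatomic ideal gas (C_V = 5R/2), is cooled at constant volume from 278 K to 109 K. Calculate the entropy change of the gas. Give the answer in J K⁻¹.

ΔS = -40.5 J/K

At constant volume, ΔS = nC_V ln(T₂/T₁) with C_V = 5R/2 = 20.79 J mol⁻¹ K⁻¹.
ΔS = 2.08 × 20.79 × ln(109/278) = -40.5 J/K.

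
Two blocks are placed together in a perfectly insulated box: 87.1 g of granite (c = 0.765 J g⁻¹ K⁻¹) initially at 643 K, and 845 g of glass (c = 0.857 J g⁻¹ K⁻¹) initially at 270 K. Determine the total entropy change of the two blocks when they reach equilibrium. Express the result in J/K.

ΔS_total = 29.3 J/K

Energy balance: T_f = (m₁c₁T₁ + m₂c₂T₂)/(m₁c₁ + m₂c₂) = 301.43 K.
ΔS₁ = m₁c₁ ln(T_f/T₁) = 66.6315 × ln(301.43/643) = -50.48 J/K.
ΔS₂ = m₂c₂ ln(T_f/T₂) = 724.165 × ln(301.43/270) = 79.74 J/K.
ΔS_total = -50.48 + 79.74 = 29.3 J/K.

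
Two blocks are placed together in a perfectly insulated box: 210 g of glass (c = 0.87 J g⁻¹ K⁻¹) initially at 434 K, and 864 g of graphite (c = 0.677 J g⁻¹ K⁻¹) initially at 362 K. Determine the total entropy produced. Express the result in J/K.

Energy balance: T_f = (m₁c₁T₁ + m₂c₂T₂)/(m₁c₁ + m₂c₂) = 379.14 K.
ΔS₁ = m₁c₁ ln(T_f/T₁) = 182.7 × ln(379.14/434) = -24.69 J/K.
ΔS₂ = m₂c₂ ln(T_f/T₂) = 584.928 × ln(379.14/362) = 27.05 J/K.
ΔS_total = -24.69 + 27.05 = 2.36 J/K.

ΔS_total = 2.36 J/K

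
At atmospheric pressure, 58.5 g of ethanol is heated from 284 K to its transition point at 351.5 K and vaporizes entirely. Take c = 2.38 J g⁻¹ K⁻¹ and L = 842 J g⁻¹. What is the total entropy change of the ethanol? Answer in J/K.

ΔS = 170 J/K

Warming step: ΔS₁ = m c ln(T_tr/T_i) = 58.5 × 2.38 × ln(351.5/284) = 29.69 J/K.
Phase change: ΔS₂ = +mL/T_tr = 58.5 × 842 / 351.5 = 140.1 J/K.
ΔS_total = (29.69) + (140.1) = 170 J/K.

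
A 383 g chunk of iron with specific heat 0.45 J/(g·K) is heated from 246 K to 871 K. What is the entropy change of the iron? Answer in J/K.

ΔS = ∫dQ_rev/T = m c ln(T₂/T₁) = 383 × 0.45 × ln(871/246) = 218 J/K.

ΔS = 218 J/K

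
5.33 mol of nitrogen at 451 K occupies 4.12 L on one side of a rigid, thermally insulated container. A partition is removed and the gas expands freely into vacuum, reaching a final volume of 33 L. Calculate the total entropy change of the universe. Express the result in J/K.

For an ideal gas in free expansion Q = 0 and W = 0, so T is unchanged.
Entropy is a state function; using a reversible isothermal path, ΔS_gas = nR ln(V₂/V₁) = 5.33 × 8.314 × ln(33/4.12) = 92.2 J/K.
The insulated surroundings exchange no heat, so ΔS_surr = 0 and ΔS_universe = ΔS_gas.

ΔS_universe = 92.2 J/K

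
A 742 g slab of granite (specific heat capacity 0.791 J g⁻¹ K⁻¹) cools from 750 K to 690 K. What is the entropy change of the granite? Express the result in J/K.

ΔS = -48.9 J/K

ΔS = ∫dQ_rev/T = m c ln(T₂/T₁) = 742 × 0.791 × ln(690/750) = -48.9 J/K.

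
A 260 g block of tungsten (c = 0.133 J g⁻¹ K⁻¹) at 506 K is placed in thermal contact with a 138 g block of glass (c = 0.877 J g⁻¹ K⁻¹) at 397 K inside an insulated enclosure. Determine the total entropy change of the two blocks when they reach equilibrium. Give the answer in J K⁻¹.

Energy balance: T_f = (m₁c₁T₁ + m₂c₂T₂)/(m₁c₁ + m₂c₂) = 421.22 K.
ΔS₁ = m₁c₁ ln(T_f/T₁) = 34.58 × ln(421.22/506) = -6.341 J/K.
ΔS₂ = m₂c₂ ln(T_f/T₂) = 121.026 × ln(421.22/397) = 7.168 J/K.
ΔS_total = -6.341 + 7.168 = 0.827 J/K.

ΔS_total = 0.827 J/K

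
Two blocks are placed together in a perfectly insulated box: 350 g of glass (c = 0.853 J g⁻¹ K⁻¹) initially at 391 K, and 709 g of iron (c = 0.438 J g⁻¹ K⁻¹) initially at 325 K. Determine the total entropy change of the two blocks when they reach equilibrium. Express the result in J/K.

Energy balance: T_f = (m₁c₁T₁ + m₂c₂T₂)/(m₁c₁ + m₂c₂) = 357.35 K.
ΔS₁ = m₁c₁ ln(T_f/T₁) = 298.55 × ln(357.35/391) = -26.87 J/K.
ΔS₂ = m₂c₂ ln(T_f/T₂) = 310.542 × ln(357.35/325) = 29.47 J/K.
ΔS_total = -26.87 + 29.47 = 2.6 J/K.

ΔS_total = 2.6 J/K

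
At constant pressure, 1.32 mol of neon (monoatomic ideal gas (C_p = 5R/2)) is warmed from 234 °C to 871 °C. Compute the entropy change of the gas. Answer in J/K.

In kelvin: T₁ = 507.15 K, T₂ = 1144.15 K. At constant pressure, ΔS = nC_p ln(T₂/T₁) with C_p = 5R/2 = 20.79 J mol⁻¹ K⁻¹.
ΔS = 1.32 × 20.79 × ln(1144.15/507.15) = 22.3 J/K.

ΔS = 22.3 J/K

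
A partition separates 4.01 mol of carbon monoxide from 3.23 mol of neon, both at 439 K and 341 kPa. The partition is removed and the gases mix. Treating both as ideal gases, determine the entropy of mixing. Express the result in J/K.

Mole fractions: x_A = 4.01/7.24 = 0.554, x_B = 0.446.
ΔS_mix = −R(n_A ln x_A + n_B ln x_B) = −8.314 × (4.01 ln 0.554 + 3.23 ln 0.446) = 41.4 J/K.

ΔS_mix = 41.4 J/K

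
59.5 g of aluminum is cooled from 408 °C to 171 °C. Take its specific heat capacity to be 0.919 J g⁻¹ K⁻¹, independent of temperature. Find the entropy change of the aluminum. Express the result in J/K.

ΔS = -23.4 J/K

In kelvin: T₁ = 681.15 K, T₂ = 444.15 K. ΔS = ∫dQ_rev/T = m c ln(T₂/T₁) = 59.5 × 0.919 × ln(444.15/681.15) = -23.4 J/K.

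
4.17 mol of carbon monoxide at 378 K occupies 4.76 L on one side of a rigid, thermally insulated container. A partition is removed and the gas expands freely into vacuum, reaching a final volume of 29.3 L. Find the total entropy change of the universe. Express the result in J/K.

ΔS_universe = 63 J/K

No heat is exchanged and no work is done, so the ideal-gas temperature stays constant.
Entropy is a state function; using a reversible isothermal path, ΔS_gas = nR ln(V₂/V₁) = 4.17 × 8.314 × ln(29.3/4.76) = 63 J/K.
The insulated surroundings exchange no heat, so ΔS_surr = 0 and ΔS_universe = ΔS_gas.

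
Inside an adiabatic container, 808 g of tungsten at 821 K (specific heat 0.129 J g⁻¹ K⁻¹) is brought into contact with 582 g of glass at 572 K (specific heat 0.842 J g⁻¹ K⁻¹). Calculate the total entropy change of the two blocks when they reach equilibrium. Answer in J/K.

Energy balance: T_f = (m₁c₁T₁ + m₂c₂T₂)/(m₁c₁ + m₂c₂) = 615.67 K.
ΔS₁ = m₁c₁ ln(T_f/T₁) = 104.232 × ln(615.67/821) = -30 J/K.
ΔS₂ = m₂c₂ ln(T_f/T₂) = 490.044 × ln(615.67/572) = 36.06 J/K.
ΔS_total = -30 + 36.06 = 6.06 J/K.

ΔS_total = 6.06 J/K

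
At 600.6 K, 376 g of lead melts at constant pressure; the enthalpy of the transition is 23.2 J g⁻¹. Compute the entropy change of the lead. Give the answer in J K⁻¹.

Heat absorbed by the substance: Q = mL = 376 × 23.2 = 8723.2 J.
At constant T, ΔS = Q_rev/T = 8723.2 / 600.6 = 14.5 J/K.

ΔS = 14.5 J/K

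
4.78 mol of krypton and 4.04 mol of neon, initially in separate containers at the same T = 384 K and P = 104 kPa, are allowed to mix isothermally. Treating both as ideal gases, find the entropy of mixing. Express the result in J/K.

ΔS_mix = 50.6 J/K

Mole fractions: x_A = 4.78/8.82 = 0.542, x_B = 0.458.
ΔS_mix = −R(n_A ln x_A + n_B ln x_B) = −8.314 × (4.78 ln 0.542 + 4.04 ln 0.458) = 50.6 J/K.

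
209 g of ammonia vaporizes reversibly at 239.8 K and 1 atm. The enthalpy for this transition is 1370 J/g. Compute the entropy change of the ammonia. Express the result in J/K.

Heat absorbed by the substance: Q = mL = 209 × 1370 = 286330 J.
At constant T, ΔS = Q_rev/T = 286330 / 239.8 = 1190 J/K.

ΔS = 1190 J/K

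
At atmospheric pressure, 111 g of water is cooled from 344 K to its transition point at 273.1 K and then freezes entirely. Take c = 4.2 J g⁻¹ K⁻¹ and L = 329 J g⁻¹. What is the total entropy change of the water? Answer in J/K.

Cooling step: ΔS₁ = m c ln(T_tr/T_i) = 111 × 4.2 × ln(273.1/344) = -107.6 J/K.
Phase change: ΔS₂ = −mL/T_tr = −111 × 329 / 273.1 = -133.7 J/K.
ΔS_total = (-107.6) + (-133.7) = -241 J/K.

ΔS = -241 J/K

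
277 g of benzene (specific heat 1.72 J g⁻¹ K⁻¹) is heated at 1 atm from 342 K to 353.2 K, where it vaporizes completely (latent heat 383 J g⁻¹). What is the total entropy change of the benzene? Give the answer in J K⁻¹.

ΔS = 316 J/K

Warming step: ΔS₁ = m c ln(T_tr/T_i) = 277 × 1.72 × ln(353.2/342) = 15.35 J/K.
Phase change: ΔS₂ = +mL/T_tr = 277 × 383 / 353.2 = 300.4 J/K.
ΔS_total = (15.35) + (300.4) = 316 J/K.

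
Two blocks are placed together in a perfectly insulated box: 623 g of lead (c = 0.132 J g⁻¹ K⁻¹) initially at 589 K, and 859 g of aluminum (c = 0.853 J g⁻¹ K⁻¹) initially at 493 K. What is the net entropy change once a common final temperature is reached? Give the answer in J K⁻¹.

ΔS_total = 1.23 J/K

Energy balance: T_f = (m₁c₁T₁ + m₂c₂T₂)/(m₁c₁ + m₂c₂) = 502.69 K.
ΔS₁ = m₁c₁ ln(T_f/T₁) = 82.236 × ln(502.69/589) = -13.03 J/K.
ΔS₂ = m₂c₂ ln(T_f/T₂) = 732.727 × ln(502.69/493) = 14.26 J/K.
ΔS_total = -13.03 + 14.26 = 1.23 J/K.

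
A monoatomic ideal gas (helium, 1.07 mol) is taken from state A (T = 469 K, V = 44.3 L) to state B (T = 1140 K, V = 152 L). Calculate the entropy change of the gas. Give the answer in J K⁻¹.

Entropy is a state function: ΔS = nC_V ln(T₂/T₁) + nR ln(V₂/V₁), with C_V = 3R/2 = 12.47 J mol⁻¹ K⁻¹ for a monoatomic ideal gas.
ΔS = 1.07 × [12.47 × ln(1140/469) + 8.314 × ln(152/44.3)] = 22.8 J/K.

ΔS = 22.8 J/K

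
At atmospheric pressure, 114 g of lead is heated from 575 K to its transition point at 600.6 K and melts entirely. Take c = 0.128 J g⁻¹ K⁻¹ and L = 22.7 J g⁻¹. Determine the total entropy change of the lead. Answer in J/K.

ΔS = 4.94 J/K

Warming step: ΔS₁ = m c ln(T_tr/T_i) = 114 × 0.128 × ln(600.6/575) = 0.6356 J/K.
Phase change: ΔS₂ = +mL/T_tr = 114 × 22.7 / 600.6 = 4.309 J/K.
ΔS_total = (0.6356) + (4.309) = 4.94 J/K.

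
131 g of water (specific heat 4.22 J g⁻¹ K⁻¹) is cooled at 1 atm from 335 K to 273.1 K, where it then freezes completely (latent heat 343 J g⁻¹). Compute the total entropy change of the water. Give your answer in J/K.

ΔS = -277 J/K

Cooling step: ΔS₁ = m c ln(T_tr/T_i) = 131 × 4.22 × ln(273.1/335) = -112.9 J/K.
Phase change: ΔS₂ = −mL/T_tr = −131 × 343 / 273.1 = -164.5 J/K.
ΔS_total = (-112.9) + (-164.5) = -277 J/K.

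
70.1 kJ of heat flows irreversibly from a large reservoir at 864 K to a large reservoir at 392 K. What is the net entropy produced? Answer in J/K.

ΔS_total = 97.7 J/K

ΔS_hot = −Q/T_H = −70100/864 = -81.13 J/K and ΔS_cold = +Q/T_C = 70100/392 = 178.8 J/K.
ΔS_total = -81.13 + 178.8 = 97.7 J/K, positive as the second law requires.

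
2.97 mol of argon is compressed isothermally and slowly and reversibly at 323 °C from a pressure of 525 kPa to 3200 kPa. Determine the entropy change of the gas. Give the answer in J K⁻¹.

ΔS_gas = -44.6 J/K

For an isothermal ideal gas ΔS_gas = nR ln(P₁/P₂) = 2.97 × 8.314 × ln(525/3200) = -44.6 J/K.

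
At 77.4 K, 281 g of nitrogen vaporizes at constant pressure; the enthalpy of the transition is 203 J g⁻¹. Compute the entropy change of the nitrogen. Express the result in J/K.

ΔS = 737 J/K

Heat absorbed by the substance: Q = mL = 281 × 203 = 57043 J.
At constant T, ΔS = Q_rev/T = 57043 / 77.4 = 737 J/K.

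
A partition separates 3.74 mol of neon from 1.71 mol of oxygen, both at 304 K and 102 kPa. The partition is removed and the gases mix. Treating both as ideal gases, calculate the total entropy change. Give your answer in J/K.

ΔS_mix = 28.2 J/K

Mole fractions: x_A = 3.74/5.45 = 0.686, x_B = 0.314.
ΔS_mix = −R(n_A ln x_A + n_B ln x_B) = −8.314 × (3.74 ln 0.686 + 1.71 ln 0.314) = 28.2 J/K.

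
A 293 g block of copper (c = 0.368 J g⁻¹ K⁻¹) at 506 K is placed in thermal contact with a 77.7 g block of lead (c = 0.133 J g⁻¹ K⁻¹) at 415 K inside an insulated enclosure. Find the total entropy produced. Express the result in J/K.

Energy balance: T_f = (m₁c₁T₁ + m₂c₂T₂)/(m₁c₁ + m₂c₂) = 498.04 K.
ΔS₁ = m₁c₁ ln(T_f/T₁) = 107.824 × ln(498.04/506) = -1.709 J/K.
ΔS₂ = m₂c₂ ln(T_f/T₂) = 10.3341 × ln(498.04/415) = 1.885 J/K.
ΔS_total = -1.709 + 1.885 = 0.176 J/K.

ΔS_total = 0.176 J/K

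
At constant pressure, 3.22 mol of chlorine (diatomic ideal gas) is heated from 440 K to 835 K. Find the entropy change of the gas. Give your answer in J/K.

At constant pressure, ΔS = nC_p ln(T₂/T₁) with C_p = 7R/2 = 29.1 J mol⁻¹ K⁻¹.
ΔS = 3.22 × 29.1 × ln(835/440) = 60 J/K.

ΔS = 60 J/K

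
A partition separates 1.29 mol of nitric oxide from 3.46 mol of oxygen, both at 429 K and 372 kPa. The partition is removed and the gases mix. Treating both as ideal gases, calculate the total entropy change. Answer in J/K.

Mole fractions: x_A = 1.29/4.75 = 0.272, x_B = 0.728.
ΔS_mix = −R(n_A ln x_A + n_B ln x_B) = −8.314 × (1.29 ln 0.272 + 3.46 ln 0.728) = 23.1 J/K.

ΔS_mix = 23.1 J/K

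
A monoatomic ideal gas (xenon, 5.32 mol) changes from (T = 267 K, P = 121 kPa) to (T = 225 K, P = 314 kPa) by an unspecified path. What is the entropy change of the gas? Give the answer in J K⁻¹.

ΔS = -61.1 J/K

ΔS = nC_p ln(T₂/T₁) − nR ln(P₂/P₁), with C_p = 5R/2 = 20.79 J mol⁻¹ K⁻¹ for a monoatomic ideal gas.
ΔS = 5.32 × [20.79 × ln(225/267) − 8.314 × ln(314/121)] = -61.1 J/K.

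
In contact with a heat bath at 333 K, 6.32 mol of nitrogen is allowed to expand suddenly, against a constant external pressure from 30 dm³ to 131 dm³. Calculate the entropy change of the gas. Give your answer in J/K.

ΔS_gas = 77.5 J/K

Entropy is a state function, so ΔS_gas depends only on the end states.
For an isothermal ideal gas ΔS_gas = nR ln(V₂/V₁) = 6.32 × 8.314 × ln(131/30) = 77.5 J/K.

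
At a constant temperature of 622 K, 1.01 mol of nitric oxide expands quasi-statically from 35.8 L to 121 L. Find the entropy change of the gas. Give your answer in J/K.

ΔS_gas = 10.2 J/K

For an isothermal ideal gas ΔS_gas = nR ln(V₂/V₁) = 1.01 × 8.314 × ln(121/35.8) = 10.2 J/K.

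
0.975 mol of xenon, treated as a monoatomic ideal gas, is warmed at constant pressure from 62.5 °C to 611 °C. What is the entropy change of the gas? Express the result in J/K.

In kelvin: T₁ = 335.65 K, T₂ = 884.15 K. At constant pressure, ΔS = nC_p ln(T₂/T₁) with C_p = 5R/2 = 20.79 J mol⁻¹ K⁻¹.
ΔS = 0.975 × 20.79 × ln(884.15/335.65) = 19.6 J/K.

ΔS = 19.6 J/K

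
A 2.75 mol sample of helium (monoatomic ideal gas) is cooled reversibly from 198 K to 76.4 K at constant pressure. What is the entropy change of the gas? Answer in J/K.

At constant pressure, ΔS = nC_p ln(T₂/T₁) with C_p = 5R/2 = 20.79 J mol⁻¹ K⁻¹.
ΔS = 2.75 × 20.79 × ln(76.4/198) = -54.4 J/K.

ΔS = -54.4 J/K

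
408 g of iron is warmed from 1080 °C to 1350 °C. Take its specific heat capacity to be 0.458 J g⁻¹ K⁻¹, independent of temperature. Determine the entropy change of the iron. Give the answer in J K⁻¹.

ΔS = 34 J/K

In kelvin: T₁ = 1353.15 K, T₂ = 1623.15 K. ΔS = ∫dQ_rev/T = m c ln(T₂/T₁) = 408 × 0.458 × ln(1623.15/1353.15) = 34 J/K.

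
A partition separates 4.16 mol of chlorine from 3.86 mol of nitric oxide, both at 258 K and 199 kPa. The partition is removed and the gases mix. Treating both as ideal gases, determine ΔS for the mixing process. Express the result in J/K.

ΔS_mix = 46.2 J/K

Mole fractions: x_A = 4.16/8.02 = 0.519, x_B = 0.481.
ΔS_mix = −R(n_A ln x_A + n_B ln x_B) = −8.314 × (4.16 ln 0.519 + 3.86 ln 0.481) = 46.2 J/K.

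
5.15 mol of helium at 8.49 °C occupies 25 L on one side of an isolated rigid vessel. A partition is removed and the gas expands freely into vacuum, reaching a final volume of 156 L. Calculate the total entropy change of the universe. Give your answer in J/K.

ΔS_universe = 78.4 J/K

No heat is exchanged and no work is done, so the ideal-gas temperature stays constant.
Entropy is a state function; using a reversible isothermal path, ΔS_gas = nR ln(V₂/V₁) = 5.15 × 8.314 × ln(156/25) = 78.4 J/K.
The insulated surroundings exchange no heat, so ΔS_surr = 0 and ΔS_universe = ΔS_gas.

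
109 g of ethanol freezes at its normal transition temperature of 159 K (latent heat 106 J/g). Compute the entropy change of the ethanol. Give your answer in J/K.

ΔS = -72.7 J/K

Heat released by the substance: Q = −mL = −109 × 106 = −11554 J.
At constant T, ΔS = Q_rev/T = −11554 / 159 = -72.7 J/K.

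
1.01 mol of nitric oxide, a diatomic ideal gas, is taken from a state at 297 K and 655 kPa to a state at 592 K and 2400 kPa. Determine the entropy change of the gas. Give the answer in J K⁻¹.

ΔS = nC_p ln(T₂/T₁) − nR ln(P₂/P₁), with C_p = 7R/2 = 29.1 J mol⁻¹ K⁻¹ for a diatomic ideal gas.
ΔS = 1.01 × [29.1 × ln(592/297) − 8.314 × ln(2400/655)] = 9.37 J/K.

ΔS = 9.37 J/K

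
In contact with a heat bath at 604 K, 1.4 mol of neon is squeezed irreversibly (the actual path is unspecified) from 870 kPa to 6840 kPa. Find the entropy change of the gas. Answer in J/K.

Entropy is a state function, so ΔS_gas depends only on the end states.
For an isothermal ideal gas ΔS_gas = nR ln(P₁/P₂) = 1.4 × 8.314 × ln(870/6840) = -24 J/K.

ΔS_gas = -24 J/K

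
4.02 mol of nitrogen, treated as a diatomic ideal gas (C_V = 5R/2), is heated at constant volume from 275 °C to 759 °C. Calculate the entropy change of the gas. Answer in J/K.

In kelvin: T₁ = 548.15 K, T₂ = 1032.15 K. At constant volume, ΔS = nC_V ln(T₂/T₁) with C_V = 5R/2 = 20.79 J mol⁻¹ K⁻¹.
ΔS = 4.02 × 20.79 × ln(1032.15/548.15) = 52.9 J/K.

ΔS = 52.9 J/K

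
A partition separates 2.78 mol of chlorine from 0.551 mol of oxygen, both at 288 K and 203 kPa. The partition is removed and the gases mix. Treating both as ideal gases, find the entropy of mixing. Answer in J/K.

Mole fractions: x_A = 2.78/3.33 = 0.835, x_B = 0.165.
ΔS_mix = −R(n_A ln x_A + n_B ln x_B) = −8.314 × (2.78 ln 0.835 + 0.551 ln 0.165) = 12.4 J/K.

ΔS_mix = 12.4 J/K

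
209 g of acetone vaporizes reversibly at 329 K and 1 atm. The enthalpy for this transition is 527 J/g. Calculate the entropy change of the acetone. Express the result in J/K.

Heat absorbed by the substance: Q = mL = 209 × 527 = 110143 J.
At constant T, ΔS = Q_rev/T = 110143 / 329 = 335 J/K.

ΔS = 335 J/K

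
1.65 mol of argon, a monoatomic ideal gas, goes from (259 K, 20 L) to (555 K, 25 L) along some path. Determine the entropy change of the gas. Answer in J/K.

ΔS = 18.7 J/K

Entropy is a state function: ΔS = nC_V ln(T₂/T₁) + nR ln(V₂/V₁), with C_V = 3R/2 = 12.47 J mol⁻¹ K⁻¹ for a monoatomic ideal gas.
ΔS = 1.65 × [12.47 × ln(555/259) + 8.314 × ln(25/20)] = 18.7 J/K.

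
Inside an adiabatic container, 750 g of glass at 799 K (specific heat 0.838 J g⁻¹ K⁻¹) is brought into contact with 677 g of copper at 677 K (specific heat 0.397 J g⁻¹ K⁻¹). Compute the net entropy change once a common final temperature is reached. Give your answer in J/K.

Energy balance: T_f = (m₁c₁T₁ + m₂c₂T₂)/(m₁c₁ + m₂c₂) = 762.46 K.
ΔS₁ = m₁c₁ ln(T_f/T₁) = 628.5 × ln(762.46/799) = -29.42 J/K.
ΔS₂ = m₂c₂ ln(T_f/T₂) = 268.769 × ln(762.46/677) = 31.95 J/K.
ΔS_total = -29.42 + 31.95 = 2.53 J/K.

ΔS_total = 2.53 J/K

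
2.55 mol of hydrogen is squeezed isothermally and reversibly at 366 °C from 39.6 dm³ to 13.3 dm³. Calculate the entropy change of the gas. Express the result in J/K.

ΔS_gas = -23.1 J/K

For an isothermal ideal gas ΔS_gas = nR ln(V₂/V₁) = 2.55 × 8.314 × ln(13.3/39.6) = -23.1 J/K.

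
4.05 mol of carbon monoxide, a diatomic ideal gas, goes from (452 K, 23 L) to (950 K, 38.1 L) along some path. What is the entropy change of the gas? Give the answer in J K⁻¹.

ΔS = 79.5 J/K

Entropy is a state function: ΔS = nC_V ln(T₂/T₁) + nR ln(V₂/V₁), with C_V = 5R/2 = 20.79 J mol⁻¹ K⁻¹ for a diatomic ideal gas.
ΔS = 4.05 × [20.79 × ln(950/452) + 8.314 × ln(38.1/23)] = 79.5 J/K.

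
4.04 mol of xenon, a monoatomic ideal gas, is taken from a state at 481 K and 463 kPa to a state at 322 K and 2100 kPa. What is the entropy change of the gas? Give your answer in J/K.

ΔS = nC_p ln(T₂/T₁) − nR ln(P₂/P₁), with C_p = 5R/2 = 20.79 J mol⁻¹ K⁻¹ for a monoatomic ideal gas.
ΔS = 4.04 × [20.79 × ln(322/481) − 8.314 × ln(2100/463)] = -84.5 J/K.

ΔS = -84.5 J/K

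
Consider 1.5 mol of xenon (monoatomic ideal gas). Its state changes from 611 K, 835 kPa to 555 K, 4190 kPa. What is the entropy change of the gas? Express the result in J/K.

ΔS = -23.1 J/K

ΔS = nC_p ln(T₂/T₁) − nR ln(P₂/P₁), with C_p = 5R/2 = 20.79 J mol⁻¹ K⁻¹ for a monoatomic ideal gas.
ΔS = 1.5 × [20.79 × ln(555/611) − 8.314 × ln(4190/835)] = -23.1 J/K.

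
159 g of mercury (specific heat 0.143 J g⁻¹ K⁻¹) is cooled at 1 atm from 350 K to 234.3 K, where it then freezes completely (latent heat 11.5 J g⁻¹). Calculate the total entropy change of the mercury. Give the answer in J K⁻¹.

ΔS = -16.9 J/K

Cooling step: ΔS₁ = m c ln(T_tr/T_i) = 159 × 0.143 × ln(234.3/350) = -9.125 J/K.
Phase change: ΔS₂ = −mL/T_tr = −159 × 11.5 / 234.3 = -7.804 J/K.
ΔS_total = (-9.125) + (-7.804) = -16.9 J/K.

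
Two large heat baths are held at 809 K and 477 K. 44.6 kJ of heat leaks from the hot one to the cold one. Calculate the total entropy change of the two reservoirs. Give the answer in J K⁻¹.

ΔS_hot = −Q/T_H = −44600/809 = -55.13 J/K and ΔS_cold = +Q/T_C = 44600/477 = 93.5 J/K.
ΔS_total = -55.13 + 93.5 = 38.4 J/K, positive as the second law requires.

ΔS_total = 38.4 J/K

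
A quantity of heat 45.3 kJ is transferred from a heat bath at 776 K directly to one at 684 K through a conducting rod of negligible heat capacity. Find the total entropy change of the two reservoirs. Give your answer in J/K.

ΔS_total = 7.85 J/K

ΔS_hot = −Q/T_H = −45300/776 = -58.38 J/K and ΔS_cold = +Q/T_C = 45300/684 = 66.23 J/K.
ΔS_total = -58.38 + 66.23 = 7.85 J/K, positive as the second law requires.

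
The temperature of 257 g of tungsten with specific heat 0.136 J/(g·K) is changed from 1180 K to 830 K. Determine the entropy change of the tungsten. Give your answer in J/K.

ΔS = -12.3 J/K

ΔS = ∫dQ_rev/T = m c ln(T₂/T₁) = 257 × 0.136 × ln(830/1180) = -12.3 J/K.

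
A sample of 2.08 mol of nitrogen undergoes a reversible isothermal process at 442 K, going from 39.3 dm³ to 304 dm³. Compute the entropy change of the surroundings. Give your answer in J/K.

ΔS_surr = -35.4 J/K

For an isothermal ideal gas ΔS_gas = nR ln(V₂/V₁) = 2.08 × 8.314 × ln(304/39.3) = 35.4 J/K.
The process is reversible, so ΔS_surr = −ΔS_gas = -35.4 J/K and ΔS_universe = 0.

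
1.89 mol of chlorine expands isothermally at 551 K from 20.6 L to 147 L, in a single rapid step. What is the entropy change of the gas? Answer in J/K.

Entropy is a state function, so ΔS_gas depends only on the end states.
For an isothermal ideal gas ΔS_gas = nR ln(V₂/V₁) = 1.89 × 8.314 × ln(147/20.6) = 30.9 J/K.

ΔS_gas = 30.9 J/K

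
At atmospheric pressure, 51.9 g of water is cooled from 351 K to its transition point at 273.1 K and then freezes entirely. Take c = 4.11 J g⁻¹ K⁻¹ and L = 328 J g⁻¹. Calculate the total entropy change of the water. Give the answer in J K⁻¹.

Cooling step: ΔS₁ = m c ln(T_tr/T_i) = 51.9 × 4.11 × ln(273.1/351) = -53.53 J/K.
Phase change: ΔS₂ = −mL/T_tr = −51.9 × 328 / 273.1 = -62.33 J/K.
ΔS_total = (-53.53) + (-62.33) = -116 J/K.

ΔS = -116 J/K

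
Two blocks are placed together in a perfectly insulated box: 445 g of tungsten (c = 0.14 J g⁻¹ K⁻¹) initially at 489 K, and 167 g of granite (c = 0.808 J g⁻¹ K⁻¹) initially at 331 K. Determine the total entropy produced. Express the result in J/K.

ΔS_total = 3.39 J/K

Energy balance: T_f = (m₁c₁T₁ + m₂c₂T₂)/(m₁c₁ + m₂c₂) = 380.91 K.
ΔS₁ = m₁c₁ ln(T_f/T₁) = 62.3 × ln(380.91/489) = -15.56 J/K.
ΔS₂ = m₂c₂ ln(T_f/T₂) = 134.936 × ln(380.91/331) = 18.95 J/K.
ΔS_total = -15.56 + 18.95 = 3.39 J/K.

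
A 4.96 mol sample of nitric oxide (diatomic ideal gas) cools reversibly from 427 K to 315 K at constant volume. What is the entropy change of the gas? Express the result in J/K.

ΔS = -31.4 J/K

At constant volume, ΔS = nC_V ln(T₂/T₁) with C_V = 5R/2 = 20.79 J mol⁻¹ K⁻¹.
ΔS = 4.96 × 20.79 × ln(315/427) = -31.4 J/K.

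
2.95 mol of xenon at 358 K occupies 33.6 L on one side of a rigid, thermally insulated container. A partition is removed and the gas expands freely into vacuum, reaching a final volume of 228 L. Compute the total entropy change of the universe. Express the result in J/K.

For an ideal gas in free expansion Q = 0 and W = 0, so T is unchanged.
Entropy is a state function; using a reversible isothermal path, ΔS_gas = nR ln(V₂/V₁) = 2.95 × 8.314 × ln(228/33.6) = 47 J/K.
The insulated surroundings exchange no heat, so ΔS_surr = 0 and ΔS_universe = ΔS_gas.

ΔS_universe = 47 J/K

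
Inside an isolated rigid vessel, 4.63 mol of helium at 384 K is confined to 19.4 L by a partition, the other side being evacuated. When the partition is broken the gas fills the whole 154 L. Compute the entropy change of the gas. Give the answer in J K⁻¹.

ΔS_gas = 79.7 J/K

No heat is exchanged and no work is done, so the ideal-gas temperature stays constant.
Entropy is a state function; using a reversible isothermal path, ΔS_gas = nR ln(V₂/V₁) = 4.63 × 8.314 × ln(154/19.4) = 79.7 J/K.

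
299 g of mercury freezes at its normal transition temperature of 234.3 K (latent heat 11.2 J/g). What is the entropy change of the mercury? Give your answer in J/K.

Heat released by the substance: Q = −mL = −299 × 11.2 = −3348.8 J.
At constant T, ΔS = Q_rev/T = −3348.8 / 234.3 = -14.3 J/K.

ΔS = -14.3 J/K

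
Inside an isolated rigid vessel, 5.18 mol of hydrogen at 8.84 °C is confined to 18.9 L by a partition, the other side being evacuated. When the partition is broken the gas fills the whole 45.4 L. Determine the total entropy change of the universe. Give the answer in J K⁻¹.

ΔS_universe = 37.7 J/K

No heat is exchanged and no work is done, so the ideal-gas temperature stays constant.
Entropy is a state function; using a reversible isothermal path, ΔS_gas = nR ln(V₂/V₁) = 5.18 × 8.314 × ln(45.4/18.9) = 37.7 J/K.
The insulated surroundings exchange no heat, so ΔS_surr = 0 and ΔS_universe = ΔS_gas.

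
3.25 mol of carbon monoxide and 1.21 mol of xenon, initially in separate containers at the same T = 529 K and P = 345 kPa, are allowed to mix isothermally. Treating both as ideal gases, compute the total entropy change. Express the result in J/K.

ΔS_mix = 21.7 J/K

Mole fractions: x_A = 3.25/4.46 = 0.729, x_B = 0.271.
ΔS_mix = −R(n_A ln x_A + n_B ln x_B) = −8.314 × (3.25 ln 0.729 + 1.21 ln 0.271) = 21.7 J/K.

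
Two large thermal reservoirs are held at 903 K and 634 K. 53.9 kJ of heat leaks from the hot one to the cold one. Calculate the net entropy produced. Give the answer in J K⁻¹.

ΔS_hot = −Q/T_H = −53900/903 = -59.69 J/K and ΔS_cold = +Q/T_C = 53900/634 = 85.02 J/K.
ΔS_total = -59.69 + 85.02 = 25.3 J/K, positive as the second law requires.

ΔS_total = 25.3 J/K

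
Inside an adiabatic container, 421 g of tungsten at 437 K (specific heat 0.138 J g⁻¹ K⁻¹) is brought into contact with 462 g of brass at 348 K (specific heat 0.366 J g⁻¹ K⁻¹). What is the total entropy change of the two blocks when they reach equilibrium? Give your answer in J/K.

Energy balance: T_f = (m₁c₁T₁ + m₂c₂T₂)/(m₁c₁ + m₂c₂) = 370.76 K.
ΔS₁ = m₁c₁ ln(T_f/T₁) = 58.098 × ln(370.76/437) = -9.55 J/K.
ΔS₂ = m₂c₂ ln(T_f/T₂) = 169.092 × ln(370.76/348) = 10.71 J/K.
ΔS_total = -9.55 + 10.71 = 1.16 J/K.

ΔS_total = 1.16 J/K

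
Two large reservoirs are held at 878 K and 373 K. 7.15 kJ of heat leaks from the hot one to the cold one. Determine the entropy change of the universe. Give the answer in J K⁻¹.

ΔS_hot = −Q/T_H = −7150/878 = -8.144 J/K and ΔS_cold = +Q/T_C = 7150/373 = 19.17 J/K.
ΔS_total = -8.144 + 19.17 = 11 J/K, positive as the second law requires.

ΔS_total = 11 J/K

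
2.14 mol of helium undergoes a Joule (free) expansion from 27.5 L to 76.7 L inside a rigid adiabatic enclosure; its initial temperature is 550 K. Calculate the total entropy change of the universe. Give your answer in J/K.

ΔS_universe = 18.2 J/K

For an ideal gas in free expansion Q = 0 and W = 0, so T is unchanged.
Entropy is a state function; using a reversible isothermal path, ΔS_gas = nR ln(V₂/V₁) = 2.14 × 8.314 × ln(76.7/27.5) = 18.2 J/K.
The insulated surroundings exchange no heat, so ΔS_surr = 0 and ΔS_universe = ΔS_gas.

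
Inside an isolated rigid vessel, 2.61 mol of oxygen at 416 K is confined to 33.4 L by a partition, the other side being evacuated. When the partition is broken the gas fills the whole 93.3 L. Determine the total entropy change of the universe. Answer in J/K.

ΔS_universe = 22.3 J/K

For an ideal gas in free expansion Q = 0 and W = 0, so T is unchanged.
Entropy is a state function; using a reversible isothermal path, ΔS_gas = nR ln(V₂/V₁) = 2.61 × 8.314 × ln(93.3/33.4) = 22.3 J/K.
The insulated surroundings exchange no heat, so ΔS_surr = 0 and ΔS_universe = ΔS_gas.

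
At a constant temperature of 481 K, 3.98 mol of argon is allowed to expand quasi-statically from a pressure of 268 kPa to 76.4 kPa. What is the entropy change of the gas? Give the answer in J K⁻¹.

ΔS_gas = 41.5 J/K

For an isothermal ideal gas ΔS_gas = nR ln(P₁/P₂) = 3.98 × 8.314 × ln(268/76.4) = 41.5 J/K.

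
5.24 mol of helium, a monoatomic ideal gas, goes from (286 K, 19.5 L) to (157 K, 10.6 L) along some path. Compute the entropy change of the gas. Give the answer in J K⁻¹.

Entropy is a state function: ΔS = nC_V ln(T₂/T₁) + nR ln(V₂/V₁), with C_V = 3R/2 = 12.47 J mol⁻¹ K⁻¹ for a monoatomic ideal gas.
ΔS = 5.24 × [12.47 × ln(157/286) + 8.314 × ln(10.6/19.5)] = -65.7 J/K.

ΔS = -65.7 J/K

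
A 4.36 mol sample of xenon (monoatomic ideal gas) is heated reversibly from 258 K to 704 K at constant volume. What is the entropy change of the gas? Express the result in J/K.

At constant volume, ΔS = nC_V ln(T₂/T₁) with C_V = 3R/2 = 12.47 J mol⁻¹ K⁻¹.
ΔS = 4.36 × 12.47 × ln(704/258) = 54.6 J/K.

ΔS = 54.6 J/K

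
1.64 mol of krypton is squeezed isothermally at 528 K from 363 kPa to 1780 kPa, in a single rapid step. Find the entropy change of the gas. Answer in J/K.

ΔS_gas = -21.7 J/K

Entropy is a state function, so ΔS_gas depends only on the end states.
For an isothermal ideal gas ΔS_gas = nR ln(P₁/P₂) = 1.64 × 8.314 × ln(363/1780) = -21.7 J/K.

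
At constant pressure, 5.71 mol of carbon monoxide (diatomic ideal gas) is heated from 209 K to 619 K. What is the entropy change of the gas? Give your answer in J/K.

ΔS = 180 J/K

At constant pressure, ΔS = nC_p ln(T₂/T₁) with C_p = 7R/2 = 29.1 J mol⁻¹ K⁻¹.
ΔS = 5.71 × 29.1 × ln(619/209) = 180 J/K.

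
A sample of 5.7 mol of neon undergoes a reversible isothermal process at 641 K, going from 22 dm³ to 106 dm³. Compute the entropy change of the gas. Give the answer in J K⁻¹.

For an isothermal ideal gas ΔS_gas = nR ln(V₂/V₁) = 5.7 × 8.314 × ln(106/22) = 74.5 J/K.

ΔS_gas = 74.5 J/K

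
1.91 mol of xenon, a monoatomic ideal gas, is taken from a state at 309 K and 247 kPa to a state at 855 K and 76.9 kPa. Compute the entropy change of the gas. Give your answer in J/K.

ΔS = 58.9 J/K

ΔS = nC_p ln(T₂/T₁) − nR ln(P₂/P₁), with C_p = 5R/2 = 20.79 J mol⁻¹ K⁻¹ for a monoatomic ideal gas.
ΔS = 1.91 × [20.79 × ln(855/309) − 8.314 × ln(76.9/247)] = 58.9 J/K.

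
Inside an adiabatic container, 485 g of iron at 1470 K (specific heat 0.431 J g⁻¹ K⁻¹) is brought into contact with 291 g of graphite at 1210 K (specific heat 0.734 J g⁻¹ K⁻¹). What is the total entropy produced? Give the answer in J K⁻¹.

Energy balance: T_f = (m₁c₁T₁ + m₂c₂T₂)/(m₁c₁ + m₂c₂) = 1338.6 K.
ΔS₁ = m₁c₁ ln(T_f/T₁) = 209.035 × ln(1338.6/1470) = -19.57 J/K.
ΔS₂ = m₂c₂ ln(T_f/T₂) = 213.594 × ln(1338.6/1210) = 21.57 J/K.
ΔS_total = -19.57 + 21.57 = 2 J/K.

ΔS_total = 2 J/K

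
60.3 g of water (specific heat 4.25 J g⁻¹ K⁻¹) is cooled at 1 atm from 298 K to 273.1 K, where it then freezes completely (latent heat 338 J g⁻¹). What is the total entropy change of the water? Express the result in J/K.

ΔS = -97 J/K

Cooling step: ΔS₁ = m c ln(T_tr/T_i) = 60.3 × 4.25 × ln(273.1/298) = -22.36 J/K.
Phase change: ΔS₂ = −mL/T_tr = −60.3 × 338 / 273.1 = -74.63 J/K.
ΔS_total = (-22.36) + (-74.63) = -97 J/K.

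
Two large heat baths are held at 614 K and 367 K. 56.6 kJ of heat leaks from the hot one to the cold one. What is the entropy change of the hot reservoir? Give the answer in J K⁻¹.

ΔS_hot = -92.2 J/K

The hot reservoir loses heat Q, so ΔS_hot = −Q/T_H = −56600/614 = -92.2 J/K.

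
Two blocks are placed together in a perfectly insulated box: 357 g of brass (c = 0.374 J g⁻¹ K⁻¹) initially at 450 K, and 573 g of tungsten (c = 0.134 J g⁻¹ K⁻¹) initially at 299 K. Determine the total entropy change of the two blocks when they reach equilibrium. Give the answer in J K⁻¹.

ΔS_total = 3.9 J/K

Energy balance: T_f = (m₁c₁T₁ + m₂c₂T₂)/(m₁c₁ + m₂c₂) = 394.87 K.
ΔS₁ = m₁c₁ ln(T_f/T₁) = 133.518 × ln(394.87/450) = -17.45 J/K.
ΔS₂ = m₂c₂ ln(T_f/T₂) = 76.782 × ln(394.87/299) = 21.35 J/K.
ΔS_total = -17.45 + 21.35 = 3.9 J/K.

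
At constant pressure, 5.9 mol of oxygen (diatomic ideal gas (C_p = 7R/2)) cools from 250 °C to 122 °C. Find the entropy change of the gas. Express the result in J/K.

ΔS = -48.2 J/K

In kelvin: T₁ = 523.15 K, T₂ = 395.15 K. At constant pressure, ΔS = nC_p ln(T₂/T₁) with C_p = 7R/2 = 29.1 J mol⁻¹ K⁻¹.
ΔS = 5.9 × 29.1 × ln(395.15/523.15) = -48.2 J/K.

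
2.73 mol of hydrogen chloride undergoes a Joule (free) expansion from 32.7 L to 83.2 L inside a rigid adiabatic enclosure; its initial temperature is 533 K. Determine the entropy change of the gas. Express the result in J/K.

No heat is exchanged and no work is done, so the ideal-gas temperature stays constant.
Entropy is a state function; using a reversible isothermal path, ΔS_gas = nR ln(V₂/V₁) = 2.73 × 8.314 × ln(83.2/32.7) = 21.2 J/K.

ΔS_gas = 21.2 J/K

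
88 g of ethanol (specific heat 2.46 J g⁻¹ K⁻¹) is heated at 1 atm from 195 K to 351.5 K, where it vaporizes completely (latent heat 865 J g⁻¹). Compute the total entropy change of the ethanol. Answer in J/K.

ΔS = 344 J/K

Warming step: ΔS₁ = m c ln(T_tr/T_i) = 88 × 2.46 × ln(351.5/195) = 127.6 J/K.
Phase change: ΔS₂ = +mL/T_tr = 88 × 865 / 351.5 = 216.6 J/K.
ΔS_total = (127.6) + (216.6) = 344 J/K.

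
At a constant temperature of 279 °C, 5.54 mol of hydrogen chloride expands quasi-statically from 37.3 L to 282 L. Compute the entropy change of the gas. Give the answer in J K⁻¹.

For an isothermal ideal gas ΔS_gas = nR ln(V₂/V₁) = 5.54 × 8.314 × ln(282/37.3) = 93.2 J/K.

ΔS_gas = 93.2 J/K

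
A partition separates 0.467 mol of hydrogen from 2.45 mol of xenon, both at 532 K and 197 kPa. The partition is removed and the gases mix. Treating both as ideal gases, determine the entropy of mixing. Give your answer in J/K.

Mole fractions: x_A = 0.467/2.92 = 0.16, x_B = 0.84.
ΔS_mix = −R(n_A ln x_A + n_B ln x_B) = −8.314 × (0.467 ln 0.16 + 2.45 ln 0.84) = 10.7 J/K.

ΔS_mix = 10.7 J/K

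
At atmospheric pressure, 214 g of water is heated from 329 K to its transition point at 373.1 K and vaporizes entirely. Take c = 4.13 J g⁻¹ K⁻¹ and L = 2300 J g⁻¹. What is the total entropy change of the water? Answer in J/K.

Warming step: ΔS₁ = m c ln(T_tr/T_i) = 214 × 4.13 × ln(373.1/329) = 111.2 J/K.
Phase change: ΔS₂ = +mL/T_tr = 214 × 2300 / 373.1 = 1319 J/K.
ΔS_total = (111.2) + (1319) = 1430 J/K.

ΔS = 1430 J/K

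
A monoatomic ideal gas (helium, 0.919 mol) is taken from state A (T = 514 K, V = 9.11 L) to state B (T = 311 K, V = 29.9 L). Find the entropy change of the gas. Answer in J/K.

Entropy is a state function: ΔS = nC_V ln(T₂/T₁) + nR ln(V₂/V₁), with C_V = 3R/2 = 12.47 J mol⁻¹ K⁻¹ for a monoatomic ideal gas.
ΔS = 0.919 × [12.47 × ln(311/514) + 8.314 × ln(29.9/9.11)] = 3.32 J/K.

ΔS = 3.32 J/K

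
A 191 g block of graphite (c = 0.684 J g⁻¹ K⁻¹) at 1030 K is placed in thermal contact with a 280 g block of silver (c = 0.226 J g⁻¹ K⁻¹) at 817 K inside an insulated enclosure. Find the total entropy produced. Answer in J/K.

ΔS_total = 1.11 J/K

Energy balance: T_f = (m₁c₁T₁ + m₂c₂T₂)/(m₁c₁ + m₂c₂) = 960.5 K.
ΔS₁ = m₁c₁ ln(T_f/T₁) = 130.644 × ln(960.5/1030) = -9.127 J/K.
ΔS₂ = m₂c₂ ln(T_f/T₂) = 63.28 × ln(960.5/817) = 10.24 J/K.
ΔS_total = -9.127 + 10.24 = 1.11 J/K.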